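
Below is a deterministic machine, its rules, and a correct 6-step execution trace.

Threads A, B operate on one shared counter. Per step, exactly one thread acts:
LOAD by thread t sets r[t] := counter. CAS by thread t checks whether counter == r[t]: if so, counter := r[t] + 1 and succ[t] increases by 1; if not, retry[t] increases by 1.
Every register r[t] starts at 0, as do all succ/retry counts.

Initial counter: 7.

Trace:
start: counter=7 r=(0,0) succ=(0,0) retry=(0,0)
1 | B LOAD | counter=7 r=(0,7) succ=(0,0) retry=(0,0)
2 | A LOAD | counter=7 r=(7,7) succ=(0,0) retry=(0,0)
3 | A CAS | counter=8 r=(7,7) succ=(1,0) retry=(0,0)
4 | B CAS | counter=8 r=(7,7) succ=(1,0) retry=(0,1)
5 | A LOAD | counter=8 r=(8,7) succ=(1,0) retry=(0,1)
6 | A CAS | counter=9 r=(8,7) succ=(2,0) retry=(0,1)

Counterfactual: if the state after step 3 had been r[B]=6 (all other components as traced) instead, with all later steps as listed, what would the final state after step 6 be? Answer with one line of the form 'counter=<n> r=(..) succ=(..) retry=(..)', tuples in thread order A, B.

counter=9 r=(8,6) succ=(2,0) retry=(0,1)

state after step 3 := counter=8 r=(7,6) succ=(1,0) retry=(0,0)
4 | B CAS | counter=8 r=(7,6) succ=(1,0) retry=(0,1)
5 | A LOAD | counter=8 r=(8,6) succ=(1,0) retry=(0,1)
6 | A CAS | counter=9 r=(8,6) succ=(2,0) retry=(0,1)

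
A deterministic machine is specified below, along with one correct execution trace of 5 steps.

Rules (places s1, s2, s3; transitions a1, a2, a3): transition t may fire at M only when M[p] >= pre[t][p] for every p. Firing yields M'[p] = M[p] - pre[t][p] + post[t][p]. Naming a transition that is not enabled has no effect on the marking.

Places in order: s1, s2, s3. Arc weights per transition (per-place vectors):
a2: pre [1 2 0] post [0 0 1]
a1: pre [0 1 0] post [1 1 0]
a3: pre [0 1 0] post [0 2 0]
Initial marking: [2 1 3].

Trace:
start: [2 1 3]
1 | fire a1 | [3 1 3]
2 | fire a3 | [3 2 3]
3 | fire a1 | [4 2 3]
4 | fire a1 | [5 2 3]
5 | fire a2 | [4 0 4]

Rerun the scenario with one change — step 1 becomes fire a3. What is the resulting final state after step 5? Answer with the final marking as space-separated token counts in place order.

(re-executing from step 1 with the substitution; state before step 1: [2 1 3])
1 | fire a3 | [2 2 3]
2 | fire a3 | [2 3 3]
3 | fire a1 | [3 3 3]
4 | fire a1 | [4 3 3]
5 | fire a2 | [3 1 4]

3 1 4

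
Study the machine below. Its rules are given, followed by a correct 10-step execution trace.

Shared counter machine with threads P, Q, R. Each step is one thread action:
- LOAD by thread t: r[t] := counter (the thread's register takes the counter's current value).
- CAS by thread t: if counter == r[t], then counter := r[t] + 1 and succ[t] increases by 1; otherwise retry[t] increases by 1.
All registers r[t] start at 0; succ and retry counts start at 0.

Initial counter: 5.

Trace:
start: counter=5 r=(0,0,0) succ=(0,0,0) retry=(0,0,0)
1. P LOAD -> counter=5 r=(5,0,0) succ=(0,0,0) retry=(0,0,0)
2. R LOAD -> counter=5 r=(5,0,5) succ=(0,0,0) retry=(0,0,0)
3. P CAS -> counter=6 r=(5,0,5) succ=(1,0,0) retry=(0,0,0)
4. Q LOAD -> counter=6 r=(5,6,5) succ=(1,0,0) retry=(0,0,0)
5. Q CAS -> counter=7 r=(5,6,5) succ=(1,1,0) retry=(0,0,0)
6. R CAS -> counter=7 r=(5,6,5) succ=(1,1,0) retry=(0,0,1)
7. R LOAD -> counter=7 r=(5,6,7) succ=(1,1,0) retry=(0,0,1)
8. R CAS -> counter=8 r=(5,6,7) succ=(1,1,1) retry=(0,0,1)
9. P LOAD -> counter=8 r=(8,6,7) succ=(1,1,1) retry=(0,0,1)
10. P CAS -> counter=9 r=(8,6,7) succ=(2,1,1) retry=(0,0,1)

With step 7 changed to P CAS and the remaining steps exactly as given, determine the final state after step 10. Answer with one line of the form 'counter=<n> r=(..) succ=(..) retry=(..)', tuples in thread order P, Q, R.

counter=8 r=(7,6,5) succ=(2,1,0) retry=(1,0,2)

(re-executing from step 7 with the substitution; state before step 7: counter=7 r=(5,6,5) succ=(1,1,0) retry=(0,0,1))
7. P CAS -> counter=7 r=(5,6,5) succ=(1,1,0) retry=(1,0,1)
8. R CAS -> counter=7 r=(5,6,5) succ=(1,1,0) retry=(1,0,2)
9. P LOAD -> counter=7 r=(7,6,5) succ=(1,1,0) retry=(1,0,2)
10. P CAS -> counter=8 r=(7,6,5) succ=(2,1,0) retry=(1,0,2)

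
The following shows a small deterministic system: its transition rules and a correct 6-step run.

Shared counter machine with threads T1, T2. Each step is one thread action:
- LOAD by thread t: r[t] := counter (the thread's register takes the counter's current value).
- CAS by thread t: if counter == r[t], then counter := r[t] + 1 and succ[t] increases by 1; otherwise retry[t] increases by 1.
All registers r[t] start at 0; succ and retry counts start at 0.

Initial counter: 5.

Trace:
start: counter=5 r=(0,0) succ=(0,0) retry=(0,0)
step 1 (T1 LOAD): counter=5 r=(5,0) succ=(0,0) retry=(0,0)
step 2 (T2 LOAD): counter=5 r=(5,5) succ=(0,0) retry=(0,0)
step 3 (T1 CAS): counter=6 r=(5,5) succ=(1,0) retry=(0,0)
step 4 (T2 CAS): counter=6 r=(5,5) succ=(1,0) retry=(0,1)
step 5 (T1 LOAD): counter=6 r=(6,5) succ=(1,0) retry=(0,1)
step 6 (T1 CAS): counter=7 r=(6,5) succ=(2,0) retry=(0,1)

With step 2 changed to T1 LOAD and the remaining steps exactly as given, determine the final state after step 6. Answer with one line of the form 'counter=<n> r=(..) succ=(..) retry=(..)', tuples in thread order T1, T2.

counter=7 r=(6,0) succ=(2,0) retry=(0,1)

(re-executing from step 2 with the substitution; state before step 2: counter=5 r=(5,0) succ=(0,0) retry=(0,0))
step 2 (T1 LOAD): counter=5 r=(5,0) succ=(0,0) retry=(0,0)
step 3 (T1 CAS): counter=6 r=(5,0) succ=(1,0) retry=(0,0)
step 4 (T2 CAS): counter=6 r=(5,0) succ=(1,0) retry=(0,1)
step 5 (T1 LOAD): counter=6 r=(6,0) succ=(1,0) retry=(0,1)
step 6 (T1 CAS): counter=7 r=(6,0) succ=(2,0) retry=(0,1)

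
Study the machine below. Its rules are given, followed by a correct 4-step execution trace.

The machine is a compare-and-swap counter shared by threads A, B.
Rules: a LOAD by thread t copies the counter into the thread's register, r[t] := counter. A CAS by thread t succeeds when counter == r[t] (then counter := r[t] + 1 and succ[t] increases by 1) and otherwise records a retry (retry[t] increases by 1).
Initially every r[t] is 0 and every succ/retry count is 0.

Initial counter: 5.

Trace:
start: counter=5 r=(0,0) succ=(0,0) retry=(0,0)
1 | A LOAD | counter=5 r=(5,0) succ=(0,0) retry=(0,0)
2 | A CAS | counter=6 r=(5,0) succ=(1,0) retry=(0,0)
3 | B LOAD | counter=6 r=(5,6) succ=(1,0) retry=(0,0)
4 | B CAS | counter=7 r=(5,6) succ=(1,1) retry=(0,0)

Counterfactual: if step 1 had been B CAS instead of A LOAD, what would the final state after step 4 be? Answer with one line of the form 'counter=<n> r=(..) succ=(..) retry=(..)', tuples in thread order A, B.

counter=6 r=(0,5) succ=(0,1) retry=(1,1)

(re-executing from step 1 with the substitution; state before step 1: counter=5 r=(0,0) succ=(0,0) retry=(0,0))
1 | B CAS | counter=5 r=(0,0) succ=(0,0) retry=(0,1)
2 | A CAS | counter=5 r=(0,0) succ=(0,0) retry=(1,1)
3 | B LOAD | counter=5 r=(0,5) succ=(0,0) retry=(1,1)
4 | B CAS | counter=6 r=(0,5) succ=(0,1) retry=(1,1)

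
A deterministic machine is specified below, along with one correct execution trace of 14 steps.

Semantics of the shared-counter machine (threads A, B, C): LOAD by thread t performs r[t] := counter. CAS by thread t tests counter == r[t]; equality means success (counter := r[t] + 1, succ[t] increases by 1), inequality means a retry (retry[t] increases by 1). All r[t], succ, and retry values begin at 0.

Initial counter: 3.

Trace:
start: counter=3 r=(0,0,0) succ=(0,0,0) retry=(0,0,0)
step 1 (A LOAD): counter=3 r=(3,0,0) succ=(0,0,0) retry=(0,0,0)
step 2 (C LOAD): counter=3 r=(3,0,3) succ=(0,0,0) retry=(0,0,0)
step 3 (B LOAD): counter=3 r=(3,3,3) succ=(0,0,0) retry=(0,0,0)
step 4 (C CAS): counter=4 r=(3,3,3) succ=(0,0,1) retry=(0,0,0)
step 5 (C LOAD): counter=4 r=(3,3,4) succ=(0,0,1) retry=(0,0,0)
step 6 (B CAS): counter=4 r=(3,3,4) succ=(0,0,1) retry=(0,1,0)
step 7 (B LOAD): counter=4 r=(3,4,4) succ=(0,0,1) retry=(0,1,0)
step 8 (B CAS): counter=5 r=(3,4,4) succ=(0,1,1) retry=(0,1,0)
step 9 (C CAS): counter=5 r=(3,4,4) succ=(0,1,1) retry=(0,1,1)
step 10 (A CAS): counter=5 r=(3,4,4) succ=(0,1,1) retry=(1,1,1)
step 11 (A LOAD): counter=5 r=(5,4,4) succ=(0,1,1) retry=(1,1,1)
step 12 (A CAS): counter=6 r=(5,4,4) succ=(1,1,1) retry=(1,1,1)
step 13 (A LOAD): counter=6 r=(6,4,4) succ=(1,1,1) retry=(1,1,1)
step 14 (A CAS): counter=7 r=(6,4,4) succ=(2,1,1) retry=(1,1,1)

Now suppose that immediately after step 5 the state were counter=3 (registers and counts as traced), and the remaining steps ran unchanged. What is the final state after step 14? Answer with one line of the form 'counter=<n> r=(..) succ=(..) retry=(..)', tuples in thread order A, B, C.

counter=7 r=(6,4,4) succ=(2,2,1) retry=(1,0,1)

state after step 5 := counter=3 r=(3,3,4) succ=(0,0,1) retry=(0,0,0)
step 6 (B CAS): counter=4 r=(3,3,4) succ=(0,1,1) retry=(0,0,0)
step 7 (B LOAD): counter=4 r=(3,4,4) succ=(0,1,1) retry=(0,0,0)
step 8 (B CAS): counter=5 r=(3,4,4) succ=(0,2,1) retry=(0,0,0)
step 9 (C CAS): counter=5 r=(3,4,4) succ=(0,2,1) retry=(0,0,1)
step 10 (A CAS): counter=5 r=(3,4,4) succ=(0,2,1) retry=(1,0,1)
step 11 (A LOAD): counter=5 r=(5,4,4) succ=(0,2,1) retry=(1,0,1)
step 12 (A CAS): counter=6 r=(5,4,4) succ=(1,2,1) retry=(1,0,1)
step 13 (A LOAD): counter=6 r=(6,4,4) succ=(1,2,1) retry=(1,0,1)
step 14 (A CAS): counter=7 r=(6,4,4) succ=(2,2,1) retry=(1,0,1)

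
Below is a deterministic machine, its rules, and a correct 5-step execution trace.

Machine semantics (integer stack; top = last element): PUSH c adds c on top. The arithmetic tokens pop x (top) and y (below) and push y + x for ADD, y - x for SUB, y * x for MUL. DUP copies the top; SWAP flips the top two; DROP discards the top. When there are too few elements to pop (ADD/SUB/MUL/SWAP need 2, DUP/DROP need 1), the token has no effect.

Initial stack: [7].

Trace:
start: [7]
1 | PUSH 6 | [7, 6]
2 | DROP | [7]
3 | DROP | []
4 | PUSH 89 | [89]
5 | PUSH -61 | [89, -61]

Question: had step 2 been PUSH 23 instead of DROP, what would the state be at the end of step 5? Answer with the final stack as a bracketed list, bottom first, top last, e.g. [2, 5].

(re-executing from step 2 with the substitution; state before step 2: [7, 6])
2 | PUSH 23 | [7, 6, 23]
3 | DROP | [7, 6]
4 | PUSH 89 | [7, 6, 89]
5 | PUSH -61 | [7, 6, 89, -61]

[7, 6, 89, -61]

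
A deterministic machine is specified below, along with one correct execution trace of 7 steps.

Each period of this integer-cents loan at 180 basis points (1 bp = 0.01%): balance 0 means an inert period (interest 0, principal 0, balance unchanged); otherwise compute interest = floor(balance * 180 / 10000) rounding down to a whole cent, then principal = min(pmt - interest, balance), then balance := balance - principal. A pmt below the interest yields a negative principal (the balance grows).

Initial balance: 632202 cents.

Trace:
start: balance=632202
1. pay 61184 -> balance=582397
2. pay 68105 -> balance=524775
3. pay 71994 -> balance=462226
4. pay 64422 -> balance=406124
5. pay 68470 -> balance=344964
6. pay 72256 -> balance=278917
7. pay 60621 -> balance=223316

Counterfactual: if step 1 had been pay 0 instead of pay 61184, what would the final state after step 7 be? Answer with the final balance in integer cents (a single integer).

291413

(re-executing from step 1 with the substitution; state before step 1: balance=632202)
1. pay 0 -> balance=643581
2. pay 68105 -> balance=587060
3. pay 71994 -> balance=525633
4. pay 64422 -> balance=470672
5. pay 68470 -> balance=410674
6. pay 72256 -> balance=345810
7. pay 60621 -> balance=291413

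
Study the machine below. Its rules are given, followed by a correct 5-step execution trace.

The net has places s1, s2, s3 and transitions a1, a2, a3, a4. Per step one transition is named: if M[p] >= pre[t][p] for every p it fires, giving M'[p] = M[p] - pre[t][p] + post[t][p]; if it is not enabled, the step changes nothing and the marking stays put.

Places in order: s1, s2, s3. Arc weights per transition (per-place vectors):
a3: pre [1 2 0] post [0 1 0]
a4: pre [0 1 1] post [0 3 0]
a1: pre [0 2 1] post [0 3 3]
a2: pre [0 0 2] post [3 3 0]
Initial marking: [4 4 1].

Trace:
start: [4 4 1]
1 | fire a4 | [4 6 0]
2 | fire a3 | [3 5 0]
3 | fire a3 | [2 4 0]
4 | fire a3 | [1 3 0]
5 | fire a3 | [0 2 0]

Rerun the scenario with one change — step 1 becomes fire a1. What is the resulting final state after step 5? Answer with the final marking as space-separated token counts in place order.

(re-executing from step 1 with the substitution; state before step 1: [4 4 1])
1 | fire a1 | [4 5 3]
2 | fire a3 | [3 4 3]
3 | fire a3 | [2 3 3]
4 | fire a3 | [1 2 3]
5 | fire a3 | [0 1 3]

0 1 3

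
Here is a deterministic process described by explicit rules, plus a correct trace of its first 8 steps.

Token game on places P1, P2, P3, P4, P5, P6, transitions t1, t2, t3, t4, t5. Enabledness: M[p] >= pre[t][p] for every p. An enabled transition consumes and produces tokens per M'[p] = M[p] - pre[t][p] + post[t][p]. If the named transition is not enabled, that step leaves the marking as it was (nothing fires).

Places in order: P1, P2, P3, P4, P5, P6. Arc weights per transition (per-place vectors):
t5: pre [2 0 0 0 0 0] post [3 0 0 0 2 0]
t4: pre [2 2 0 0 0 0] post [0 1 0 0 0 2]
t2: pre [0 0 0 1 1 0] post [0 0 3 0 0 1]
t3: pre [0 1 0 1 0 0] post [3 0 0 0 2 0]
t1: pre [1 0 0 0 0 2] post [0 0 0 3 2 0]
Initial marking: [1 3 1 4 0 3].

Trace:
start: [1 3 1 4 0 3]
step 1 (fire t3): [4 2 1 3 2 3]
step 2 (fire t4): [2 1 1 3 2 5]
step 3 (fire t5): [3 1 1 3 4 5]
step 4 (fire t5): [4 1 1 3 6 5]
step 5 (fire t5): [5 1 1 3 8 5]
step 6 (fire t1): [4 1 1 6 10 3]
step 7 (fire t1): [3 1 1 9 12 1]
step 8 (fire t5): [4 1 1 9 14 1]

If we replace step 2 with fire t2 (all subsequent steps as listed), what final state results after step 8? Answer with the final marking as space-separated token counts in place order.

6 2 4 8 13 0

(re-executing from step 2 with the substitution; state before step 2: [4 2 1 3 2 3])
step 2 (fire t2): [4 2 4 2 1 4]
step 3 (fire t5): [5 2 4 2 3 4]
step 4 (fire t5): [6 2 4 2 5 4]
step 5 (fire t5): [7 2 4 2 7 4]
step 6 (fire t1): [6 2 4 5 9 2]
step 7 (fire t1): [5 2 4 8 11 0]
step 8 (fire t5): [6 2 4 8 13 0]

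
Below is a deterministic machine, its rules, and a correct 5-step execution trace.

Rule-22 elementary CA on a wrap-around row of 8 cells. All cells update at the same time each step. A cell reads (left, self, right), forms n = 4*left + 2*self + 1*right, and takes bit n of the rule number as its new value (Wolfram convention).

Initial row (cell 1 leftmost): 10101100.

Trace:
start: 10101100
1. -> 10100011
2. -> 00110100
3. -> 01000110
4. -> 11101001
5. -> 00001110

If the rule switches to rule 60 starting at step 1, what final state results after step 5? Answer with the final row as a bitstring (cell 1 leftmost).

(re-executing steps 1..5 under rule 60; state before step 1: 10101100)
1. -> 11111010
2. -> 10000111
3. -> 01000100
4. -> 01100110
5. -> 01010101

01010101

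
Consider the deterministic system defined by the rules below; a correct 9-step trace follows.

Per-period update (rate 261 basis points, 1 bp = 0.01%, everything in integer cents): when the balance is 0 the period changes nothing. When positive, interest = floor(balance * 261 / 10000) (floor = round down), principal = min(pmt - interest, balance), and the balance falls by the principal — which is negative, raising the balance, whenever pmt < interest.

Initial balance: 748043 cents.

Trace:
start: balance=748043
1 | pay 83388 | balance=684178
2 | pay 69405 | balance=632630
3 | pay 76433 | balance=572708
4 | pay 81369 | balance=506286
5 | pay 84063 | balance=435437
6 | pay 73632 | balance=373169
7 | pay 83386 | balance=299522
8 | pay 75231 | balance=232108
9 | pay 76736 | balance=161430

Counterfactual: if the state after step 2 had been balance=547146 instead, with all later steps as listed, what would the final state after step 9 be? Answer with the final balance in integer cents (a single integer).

59050

state after step 2 := balance=547146
3 | pay 76433 | balance=484993
4 | pay 81369 | balance=416282
5 | pay 84063 | balance=343083
6 | pay 73632 | balance=278405
7 | pay 83386 | balance=202285
8 | pay 75231 | balance=132333
9 | pay 76736 | balance=59050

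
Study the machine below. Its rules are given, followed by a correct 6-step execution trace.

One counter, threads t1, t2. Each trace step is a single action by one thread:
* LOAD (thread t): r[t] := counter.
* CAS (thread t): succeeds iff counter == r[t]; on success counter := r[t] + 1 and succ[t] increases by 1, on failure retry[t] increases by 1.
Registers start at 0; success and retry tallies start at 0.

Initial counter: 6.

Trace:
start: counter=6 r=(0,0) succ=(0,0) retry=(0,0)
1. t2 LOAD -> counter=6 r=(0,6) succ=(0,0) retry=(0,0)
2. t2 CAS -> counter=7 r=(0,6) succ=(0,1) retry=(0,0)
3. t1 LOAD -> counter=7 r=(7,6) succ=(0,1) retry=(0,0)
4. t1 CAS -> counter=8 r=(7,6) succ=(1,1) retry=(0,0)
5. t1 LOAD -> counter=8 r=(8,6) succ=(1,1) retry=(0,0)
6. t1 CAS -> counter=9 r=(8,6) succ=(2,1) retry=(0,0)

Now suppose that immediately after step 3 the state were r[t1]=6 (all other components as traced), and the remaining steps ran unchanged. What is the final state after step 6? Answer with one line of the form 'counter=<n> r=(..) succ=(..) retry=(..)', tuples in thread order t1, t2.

counter=8 r=(7,6) succ=(1,1) retry=(1,0)

state after step 3 := counter=7 r=(6,6) succ=(0,1) retry=(0,0)
4. t1 CAS -> counter=7 r=(6,6) succ=(0,1) retry=(1,0)
5. t1 LOAD -> counter=7 r=(7,6) succ=(0,1) retry=(1,0)
6. t1 CAS -> counter=8 r=(7,6) succ=(1,1) retry=(1,0)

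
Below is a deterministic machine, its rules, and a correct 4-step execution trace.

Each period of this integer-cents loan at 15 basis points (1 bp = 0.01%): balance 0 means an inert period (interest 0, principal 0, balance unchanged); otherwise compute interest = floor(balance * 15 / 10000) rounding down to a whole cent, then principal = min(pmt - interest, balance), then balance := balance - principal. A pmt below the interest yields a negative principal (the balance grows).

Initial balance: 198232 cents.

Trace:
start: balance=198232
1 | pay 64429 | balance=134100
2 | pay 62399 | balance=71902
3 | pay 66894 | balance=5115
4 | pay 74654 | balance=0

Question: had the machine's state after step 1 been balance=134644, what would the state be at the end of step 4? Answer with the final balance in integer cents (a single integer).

0

state after step 1 := balance=134644
2 | pay 62399 | balance=72446
3 | pay 66894 | balance=5660
4 | pay 74654 | balance=0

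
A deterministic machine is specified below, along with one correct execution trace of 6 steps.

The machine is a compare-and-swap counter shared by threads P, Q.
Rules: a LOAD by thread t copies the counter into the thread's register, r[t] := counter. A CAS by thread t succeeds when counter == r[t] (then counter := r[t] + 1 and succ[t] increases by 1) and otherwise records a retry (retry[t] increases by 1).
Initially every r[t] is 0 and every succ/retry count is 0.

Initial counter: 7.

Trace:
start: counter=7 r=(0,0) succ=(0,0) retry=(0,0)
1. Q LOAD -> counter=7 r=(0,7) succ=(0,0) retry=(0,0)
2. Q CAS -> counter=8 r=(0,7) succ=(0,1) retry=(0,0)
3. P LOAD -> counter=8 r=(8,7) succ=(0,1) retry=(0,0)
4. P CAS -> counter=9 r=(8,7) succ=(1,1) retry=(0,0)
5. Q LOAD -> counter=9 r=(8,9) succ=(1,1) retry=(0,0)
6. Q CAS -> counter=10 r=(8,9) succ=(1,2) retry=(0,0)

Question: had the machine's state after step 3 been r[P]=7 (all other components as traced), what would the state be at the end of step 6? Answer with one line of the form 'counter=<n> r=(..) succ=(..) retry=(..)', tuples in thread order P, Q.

counter=9 r=(7,8) succ=(0,2) retry=(1,0)

state after step 3 := counter=8 r=(7,7) succ=(0,1) retry=(0,0)
4. P CAS -> counter=8 r=(7,7) succ=(0,1) retry=(1,0)
5. Q LOAD -> counter=8 r=(7,8) succ=(0,1) retry=(1,0)
6. Q CAS -> counter=9 r=(7,8) succ=(0,2) retry=(1,0)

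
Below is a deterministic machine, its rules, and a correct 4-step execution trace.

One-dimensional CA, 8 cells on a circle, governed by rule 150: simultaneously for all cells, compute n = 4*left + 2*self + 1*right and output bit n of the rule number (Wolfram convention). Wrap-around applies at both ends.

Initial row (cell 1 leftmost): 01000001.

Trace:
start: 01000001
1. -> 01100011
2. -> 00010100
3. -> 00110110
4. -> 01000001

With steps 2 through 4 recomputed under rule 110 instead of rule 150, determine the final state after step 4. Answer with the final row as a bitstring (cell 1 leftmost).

01111100

(re-executing steps 2..4 under rule 110; state before step 2: 01100011)
2. -> 11100111
3. -> 00101100
4. -> 01111100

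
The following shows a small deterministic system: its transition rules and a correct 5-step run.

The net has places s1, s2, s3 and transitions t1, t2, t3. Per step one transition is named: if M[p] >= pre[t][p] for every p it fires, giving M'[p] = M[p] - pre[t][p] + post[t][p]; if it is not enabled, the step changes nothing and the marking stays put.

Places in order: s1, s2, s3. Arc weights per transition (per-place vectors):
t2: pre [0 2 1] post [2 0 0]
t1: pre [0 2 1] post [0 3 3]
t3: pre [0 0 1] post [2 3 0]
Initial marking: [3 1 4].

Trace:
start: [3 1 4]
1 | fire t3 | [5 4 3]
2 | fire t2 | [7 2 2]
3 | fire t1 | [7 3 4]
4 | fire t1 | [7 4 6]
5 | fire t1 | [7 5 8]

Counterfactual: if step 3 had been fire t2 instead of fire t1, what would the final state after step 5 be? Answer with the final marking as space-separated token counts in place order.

(re-executing from step 3 with the substitution; state before step 3: [7 2 2])
3 | fire t2 | [9 0 1]
4 | fire t1 | [9 0 1]
5 | fire t1 | [9 0 1]

9 0 1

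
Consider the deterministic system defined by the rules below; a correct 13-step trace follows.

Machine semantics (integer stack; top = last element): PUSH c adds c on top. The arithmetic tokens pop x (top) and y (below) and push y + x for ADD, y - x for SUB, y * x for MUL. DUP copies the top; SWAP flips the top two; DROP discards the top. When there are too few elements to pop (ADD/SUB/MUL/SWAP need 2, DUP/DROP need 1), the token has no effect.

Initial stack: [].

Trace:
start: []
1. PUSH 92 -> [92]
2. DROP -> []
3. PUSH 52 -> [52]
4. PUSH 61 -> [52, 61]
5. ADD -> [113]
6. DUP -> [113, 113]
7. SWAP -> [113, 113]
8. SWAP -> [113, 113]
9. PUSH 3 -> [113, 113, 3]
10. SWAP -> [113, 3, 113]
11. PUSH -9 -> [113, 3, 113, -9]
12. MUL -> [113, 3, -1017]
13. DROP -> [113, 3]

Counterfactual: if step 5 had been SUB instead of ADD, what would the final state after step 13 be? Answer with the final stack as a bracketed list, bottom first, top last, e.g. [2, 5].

(re-executing from step 5 with the substitution; state before step 5: [52, 61])
5. SUB -> [-9]
6. DUP -> [-9, -9]
7. SWAP -> [-9, -9]
8. SWAP -> [-9, -9]
9. PUSH 3 -> [-9, -9, 3]
10. SWAP -> [-9, 3, -9]
11. PUSH -9 -> [-9, 3, -9, -9]
12. MUL -> [-9, 3, 81]
13. DROP -> [-9, 3]

[-9, 3]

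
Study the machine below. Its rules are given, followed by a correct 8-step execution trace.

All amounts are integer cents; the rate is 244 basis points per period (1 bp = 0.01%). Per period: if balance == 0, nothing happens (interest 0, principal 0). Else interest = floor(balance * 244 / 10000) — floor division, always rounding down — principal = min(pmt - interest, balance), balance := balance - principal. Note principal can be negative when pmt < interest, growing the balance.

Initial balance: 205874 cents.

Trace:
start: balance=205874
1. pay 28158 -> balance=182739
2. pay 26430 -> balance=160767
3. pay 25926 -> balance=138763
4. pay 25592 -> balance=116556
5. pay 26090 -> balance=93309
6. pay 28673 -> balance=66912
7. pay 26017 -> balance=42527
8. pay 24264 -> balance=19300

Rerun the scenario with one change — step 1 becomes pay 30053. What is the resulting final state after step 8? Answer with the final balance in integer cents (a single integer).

17059

(re-executing from step 1 with the substitution; state before step 1: balance=205874)
1. pay 30053 -> balance=180844
2. pay 26430 -> balance=158826
3. pay 25926 -> balance=136775
4. pay 25592 -> balance=114520
5. pay 26090 -> balance=91224
6. pay 28673 -> balance=64776
7. pay 26017 -> balance=40339
8. pay 24264 -> balance=17059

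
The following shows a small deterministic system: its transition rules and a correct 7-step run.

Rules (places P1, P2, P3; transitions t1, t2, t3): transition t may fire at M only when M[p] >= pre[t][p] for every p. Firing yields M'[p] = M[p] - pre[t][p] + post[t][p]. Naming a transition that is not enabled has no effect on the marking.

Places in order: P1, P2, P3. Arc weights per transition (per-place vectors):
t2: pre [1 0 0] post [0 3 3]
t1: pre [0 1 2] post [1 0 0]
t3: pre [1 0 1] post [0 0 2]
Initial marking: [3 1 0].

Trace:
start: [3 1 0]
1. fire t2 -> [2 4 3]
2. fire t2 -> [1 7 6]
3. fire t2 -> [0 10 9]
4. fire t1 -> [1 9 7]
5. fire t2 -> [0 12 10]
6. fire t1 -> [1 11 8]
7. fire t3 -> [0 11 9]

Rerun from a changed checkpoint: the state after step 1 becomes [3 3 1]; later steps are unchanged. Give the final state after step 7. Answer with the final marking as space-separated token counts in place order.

state after step 1 := [3 3 1]
2. fire t2 -> [2 6 4]
3. fire t2 -> [1 9 7]
4. fire t1 -> [2 8 5]
5. fire t2 -> [1 11 8]
6. fire t1 -> [2 10 6]
7. fire t3 -> [1 10 7]

1 10 7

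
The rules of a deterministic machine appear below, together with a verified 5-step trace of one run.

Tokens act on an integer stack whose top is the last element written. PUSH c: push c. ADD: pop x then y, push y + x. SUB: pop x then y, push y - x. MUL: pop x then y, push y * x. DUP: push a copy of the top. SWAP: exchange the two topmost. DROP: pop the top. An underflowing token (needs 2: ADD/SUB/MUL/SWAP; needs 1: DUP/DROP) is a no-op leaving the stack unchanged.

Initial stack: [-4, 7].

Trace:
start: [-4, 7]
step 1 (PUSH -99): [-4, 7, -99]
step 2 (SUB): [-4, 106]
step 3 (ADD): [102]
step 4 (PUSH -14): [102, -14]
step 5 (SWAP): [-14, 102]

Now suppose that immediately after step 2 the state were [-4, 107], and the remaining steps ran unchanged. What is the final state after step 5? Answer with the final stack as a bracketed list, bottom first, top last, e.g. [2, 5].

state after step 2 := [-4, 107]
step 3 (ADD): [103]
step 4 (PUSH -14): [103, -14]
step 5 (SWAP): [-14, 103]

[-14, 103]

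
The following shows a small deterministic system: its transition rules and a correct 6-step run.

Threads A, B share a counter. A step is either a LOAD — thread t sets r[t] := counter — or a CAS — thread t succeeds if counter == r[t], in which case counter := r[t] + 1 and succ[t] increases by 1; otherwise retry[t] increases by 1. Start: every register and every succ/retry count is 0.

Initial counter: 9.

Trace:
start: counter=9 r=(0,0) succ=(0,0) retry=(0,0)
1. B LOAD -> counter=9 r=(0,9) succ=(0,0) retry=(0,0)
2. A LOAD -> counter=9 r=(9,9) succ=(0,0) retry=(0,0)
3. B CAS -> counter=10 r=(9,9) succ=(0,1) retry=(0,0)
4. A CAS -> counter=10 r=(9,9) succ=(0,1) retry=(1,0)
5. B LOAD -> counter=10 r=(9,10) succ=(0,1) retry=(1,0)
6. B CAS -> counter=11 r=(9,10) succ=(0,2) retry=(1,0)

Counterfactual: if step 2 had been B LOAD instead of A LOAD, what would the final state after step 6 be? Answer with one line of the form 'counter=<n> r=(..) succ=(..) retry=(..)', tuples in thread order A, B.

(re-executing from step 2 with the substitution; state before step 2: counter=9 r=(0,9) succ=(0,0) retry=(0,0))
2. B LOAD -> counter=9 r=(0,9) succ=(0,0) retry=(0,0)
3. B CAS -> counter=10 r=(0,9) succ=(0,1) retry=(0,0)
4. A CAS -> counter=10 r=(0,9) succ=(0,1) retry=(1,0)
5. B LOAD -> counter=10 r=(0,10) succ=(0,1) retry=(1,0)
6. B CAS -> counter=11 r=(0,10) succ=(0,2) retry=(1,0)

counter=11 r=(0,10) succ=(0,2) retry=(1,0)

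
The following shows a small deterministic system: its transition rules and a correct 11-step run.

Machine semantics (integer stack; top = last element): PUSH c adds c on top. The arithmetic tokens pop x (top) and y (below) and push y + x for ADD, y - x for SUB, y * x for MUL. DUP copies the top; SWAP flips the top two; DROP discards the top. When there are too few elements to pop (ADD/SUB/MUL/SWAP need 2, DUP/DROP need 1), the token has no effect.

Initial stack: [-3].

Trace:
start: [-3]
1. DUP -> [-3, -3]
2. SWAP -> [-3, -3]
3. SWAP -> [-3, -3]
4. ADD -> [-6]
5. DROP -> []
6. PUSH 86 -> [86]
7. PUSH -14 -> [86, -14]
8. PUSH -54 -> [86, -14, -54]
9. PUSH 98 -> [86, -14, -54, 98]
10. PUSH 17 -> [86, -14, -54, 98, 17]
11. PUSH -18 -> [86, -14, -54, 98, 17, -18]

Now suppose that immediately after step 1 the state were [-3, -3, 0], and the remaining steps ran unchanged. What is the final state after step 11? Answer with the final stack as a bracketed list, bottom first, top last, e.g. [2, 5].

[-3, 86, -14, -54, 98, 17, -18]

state after step 1 := [-3, -3, 0]
2. SWAP -> [-3, 0, -3]
3. SWAP -> [-3, -3, 0]
4. ADD -> [-3, -3]
5. DROP -> [-3]
6. PUSH 86 -> [-3, 86]
7. PUSH -14 -> [-3, 86, -14]
8. PUSH -54 -> [-3, 86, -14, -54]
9. PUSH 98 -> [-3, 86, -14, -54, 98]
10. PUSH 17 -> [-3, 86, -14, -54, 98, 17]
11. PUSH -18 -> [-3, 86, -14, -54, 98, 17, -18]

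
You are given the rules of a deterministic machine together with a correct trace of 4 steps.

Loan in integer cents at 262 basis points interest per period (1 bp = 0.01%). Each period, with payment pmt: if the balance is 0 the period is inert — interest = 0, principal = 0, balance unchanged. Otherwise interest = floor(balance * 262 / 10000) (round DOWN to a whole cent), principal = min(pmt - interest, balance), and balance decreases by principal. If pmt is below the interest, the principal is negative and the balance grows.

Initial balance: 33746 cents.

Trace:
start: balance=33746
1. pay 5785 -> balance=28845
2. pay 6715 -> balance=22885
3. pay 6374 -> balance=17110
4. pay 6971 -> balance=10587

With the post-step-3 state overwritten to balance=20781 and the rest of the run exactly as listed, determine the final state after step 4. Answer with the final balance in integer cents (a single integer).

14354

state after step 3 := balance=20781
4. pay 6971 -> balance=14354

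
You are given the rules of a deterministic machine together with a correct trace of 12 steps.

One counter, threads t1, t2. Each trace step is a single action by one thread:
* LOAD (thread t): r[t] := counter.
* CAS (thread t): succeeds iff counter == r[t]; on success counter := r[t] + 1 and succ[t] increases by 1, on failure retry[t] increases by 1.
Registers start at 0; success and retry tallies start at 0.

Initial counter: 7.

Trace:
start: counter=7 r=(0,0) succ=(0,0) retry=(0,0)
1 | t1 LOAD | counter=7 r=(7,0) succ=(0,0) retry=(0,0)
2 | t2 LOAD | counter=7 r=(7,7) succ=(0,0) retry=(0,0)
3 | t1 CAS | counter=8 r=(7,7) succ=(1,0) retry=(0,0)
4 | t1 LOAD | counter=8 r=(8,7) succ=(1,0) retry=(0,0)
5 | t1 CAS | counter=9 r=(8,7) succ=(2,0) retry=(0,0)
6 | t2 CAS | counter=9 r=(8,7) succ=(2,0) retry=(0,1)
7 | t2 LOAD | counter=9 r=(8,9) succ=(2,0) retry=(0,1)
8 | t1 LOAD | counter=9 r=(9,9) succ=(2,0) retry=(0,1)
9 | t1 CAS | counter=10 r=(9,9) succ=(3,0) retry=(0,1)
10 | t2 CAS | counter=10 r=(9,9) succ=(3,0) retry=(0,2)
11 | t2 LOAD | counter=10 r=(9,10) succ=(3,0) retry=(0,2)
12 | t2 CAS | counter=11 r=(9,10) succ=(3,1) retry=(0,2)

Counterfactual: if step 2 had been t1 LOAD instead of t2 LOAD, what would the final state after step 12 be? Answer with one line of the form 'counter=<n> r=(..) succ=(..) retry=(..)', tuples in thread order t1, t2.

(re-executing from step 2 with the substitution; state before step 2: counter=7 r=(7,0) succ=(0,0) retry=(0,0))
2 | t1 LOAD | counter=7 r=(7,0) succ=(0,0) retry=(0,0)
3 | t1 CAS | counter=8 r=(7,0) succ=(1,0) retry=(0,0)
4 | t1 LOAD | counter=8 r=(8,0) succ=(1,0) retry=(0,0)
5 | t1 CAS | counter=9 r=(8,0) succ=(2,0) retry=(0,0)
6 | t2 CAS | counter=9 r=(8,0) succ=(2,0) retry=(0,1)
7 | t2 LOAD | counter=9 r=(8,9) succ=(2,0) retry=(0,1)
8 | t1 LOAD | counter=9 r=(9,9) succ=(2,0) retry=(0,1)
9 | t1 CAS | counter=10 r=(9,9) succ=(3,0) retry=(0,1)
10 | t2 CAS | counter=10 r=(9,9) succ=(3,0) retry=(0,2)
11 | t2 LOAD | counter=10 r=(9,10) succ=(3,0) retry=(0,2)
12 | t2 CAS | counter=11 r=(9,10) succ=(3,1) retry=(0,2)

counter=11 r=(9,10) succ=(3,1) retry=(0,2)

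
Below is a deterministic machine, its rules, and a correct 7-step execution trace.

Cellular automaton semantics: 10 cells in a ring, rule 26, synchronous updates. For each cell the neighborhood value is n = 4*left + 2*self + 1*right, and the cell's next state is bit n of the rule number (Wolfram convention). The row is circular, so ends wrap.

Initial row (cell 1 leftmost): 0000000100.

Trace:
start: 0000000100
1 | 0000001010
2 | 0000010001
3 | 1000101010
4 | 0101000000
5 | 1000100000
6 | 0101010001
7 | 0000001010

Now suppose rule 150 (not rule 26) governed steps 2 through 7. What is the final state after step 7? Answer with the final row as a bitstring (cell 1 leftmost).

(re-executing steps 2..7 under rule 150; state before step 2: 0000001010)
2 | 0000011011
3 | 1000100000
4 | 1101110001
5 | 1000101010
6 | 1101101010
7 | 0000001010

0000001010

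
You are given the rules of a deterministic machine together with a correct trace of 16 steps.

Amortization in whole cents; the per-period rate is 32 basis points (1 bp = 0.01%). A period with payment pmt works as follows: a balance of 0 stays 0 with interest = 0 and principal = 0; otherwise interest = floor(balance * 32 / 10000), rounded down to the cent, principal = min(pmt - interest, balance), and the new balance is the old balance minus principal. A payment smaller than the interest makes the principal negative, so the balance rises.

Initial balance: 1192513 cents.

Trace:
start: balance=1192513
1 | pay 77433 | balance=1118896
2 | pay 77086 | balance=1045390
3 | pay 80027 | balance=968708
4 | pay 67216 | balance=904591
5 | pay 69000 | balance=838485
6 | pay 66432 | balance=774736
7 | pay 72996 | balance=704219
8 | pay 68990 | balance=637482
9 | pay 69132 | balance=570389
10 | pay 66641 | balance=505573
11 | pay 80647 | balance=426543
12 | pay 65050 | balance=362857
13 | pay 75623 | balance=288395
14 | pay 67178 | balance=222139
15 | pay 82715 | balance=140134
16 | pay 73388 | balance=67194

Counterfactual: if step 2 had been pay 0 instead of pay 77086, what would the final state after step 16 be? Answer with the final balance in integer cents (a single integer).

(re-executing from step 2 with the substitution; state before step 2: balance=1118896)
2 | pay 0 | balance=1122476
3 | pay 80027 | balance=1046040
4 | pay 67216 | balance=982171
5 | pay 69000 | balance=916313
6 | pay 66432 | balance=852813
7 | pay 72996 | balance=782546
8 | pay 68990 | balance=716060
9 | pay 69132 | balance=649219
10 | pay 66641 | balance=584655
11 | pay 80647 | balance=505878
12 | pay 65050 | balance=442446
13 | pay 75623 | balance=368238
14 | pay 67178 | balance=302238
15 | pay 82715 | balance=220490
16 | pay 73388 | balance=147807

147807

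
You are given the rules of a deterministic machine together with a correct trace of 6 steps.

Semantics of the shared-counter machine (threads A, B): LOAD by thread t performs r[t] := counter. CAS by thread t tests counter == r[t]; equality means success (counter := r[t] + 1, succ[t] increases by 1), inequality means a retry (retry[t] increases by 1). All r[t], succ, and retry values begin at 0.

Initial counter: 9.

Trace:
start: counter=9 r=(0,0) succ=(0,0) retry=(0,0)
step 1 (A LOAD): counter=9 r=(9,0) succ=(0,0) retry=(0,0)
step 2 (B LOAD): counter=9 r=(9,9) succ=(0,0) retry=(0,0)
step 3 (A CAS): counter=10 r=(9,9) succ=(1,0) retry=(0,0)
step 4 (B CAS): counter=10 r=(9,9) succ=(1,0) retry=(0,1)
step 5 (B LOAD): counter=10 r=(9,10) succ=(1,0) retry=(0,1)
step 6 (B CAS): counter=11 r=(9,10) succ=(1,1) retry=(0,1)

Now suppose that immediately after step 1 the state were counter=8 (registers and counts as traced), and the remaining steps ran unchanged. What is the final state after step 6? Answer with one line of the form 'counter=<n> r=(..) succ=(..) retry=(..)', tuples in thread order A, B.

counter=10 r=(9,9) succ=(0,2) retry=(1,0)

state after step 1 := counter=8 r=(9,0) succ=(0,0) retry=(0,0)
step 2 (B LOAD): counter=8 r=(9,8) succ=(0,0) retry=(0,0)
step 3 (A CAS): counter=8 r=(9,8) succ=(0,0) retry=(1,0)
step 4 (B CAS): counter=9 r=(9,8) succ=(0,1) retry=(1,0)
step 5 (B LOAD): counter=9 r=(9,9) succ=(0,1) retry=(1,0)
step 6 (B CAS): counter=10 r=(9,9) succ=(0,2) retry=(1,0)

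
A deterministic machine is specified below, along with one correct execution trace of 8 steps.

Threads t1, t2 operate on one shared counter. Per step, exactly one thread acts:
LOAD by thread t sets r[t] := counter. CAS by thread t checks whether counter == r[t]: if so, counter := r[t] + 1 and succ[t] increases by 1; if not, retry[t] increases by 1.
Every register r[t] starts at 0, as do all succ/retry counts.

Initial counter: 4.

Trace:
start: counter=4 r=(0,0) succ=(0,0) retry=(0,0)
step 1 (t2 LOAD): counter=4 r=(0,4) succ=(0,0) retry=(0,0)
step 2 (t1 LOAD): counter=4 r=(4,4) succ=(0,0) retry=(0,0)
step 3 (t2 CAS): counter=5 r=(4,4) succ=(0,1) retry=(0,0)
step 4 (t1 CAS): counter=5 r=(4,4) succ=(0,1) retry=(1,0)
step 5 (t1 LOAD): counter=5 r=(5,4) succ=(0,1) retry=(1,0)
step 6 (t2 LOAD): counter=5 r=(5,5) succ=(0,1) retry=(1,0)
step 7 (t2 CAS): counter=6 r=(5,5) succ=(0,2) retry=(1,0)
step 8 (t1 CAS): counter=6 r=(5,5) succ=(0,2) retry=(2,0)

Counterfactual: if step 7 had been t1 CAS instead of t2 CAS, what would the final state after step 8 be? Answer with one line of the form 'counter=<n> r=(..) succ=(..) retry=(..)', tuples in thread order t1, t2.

counter=6 r=(5,5) succ=(1,1) retry=(2,0)

(re-executing from step 7 with the substitution; state before step 7: counter=5 r=(5,5) succ=(0,1) retry=(1,0))
step 7 (t1 CAS): counter=6 r=(5,5) succ=(1,1) retry=(1,0)
step 8 (t1 CAS): counter=6 r=(5,5) succ=(1,1) retry=(2,0)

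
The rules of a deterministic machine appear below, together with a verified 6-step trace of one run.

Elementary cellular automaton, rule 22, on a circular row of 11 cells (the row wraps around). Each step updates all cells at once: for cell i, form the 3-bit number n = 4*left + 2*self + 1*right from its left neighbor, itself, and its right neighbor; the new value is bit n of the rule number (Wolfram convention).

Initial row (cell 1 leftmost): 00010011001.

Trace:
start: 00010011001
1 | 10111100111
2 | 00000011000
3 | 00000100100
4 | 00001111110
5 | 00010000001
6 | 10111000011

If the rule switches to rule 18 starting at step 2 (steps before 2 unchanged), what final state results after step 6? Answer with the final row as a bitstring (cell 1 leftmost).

(re-executing steps 2..6 under rule 18; state before step 2: 10111100111)
2 | 00000011000
3 | 00000100100
4 | 00001011010
5 | 00010000001
6 | 10101000010

10101000010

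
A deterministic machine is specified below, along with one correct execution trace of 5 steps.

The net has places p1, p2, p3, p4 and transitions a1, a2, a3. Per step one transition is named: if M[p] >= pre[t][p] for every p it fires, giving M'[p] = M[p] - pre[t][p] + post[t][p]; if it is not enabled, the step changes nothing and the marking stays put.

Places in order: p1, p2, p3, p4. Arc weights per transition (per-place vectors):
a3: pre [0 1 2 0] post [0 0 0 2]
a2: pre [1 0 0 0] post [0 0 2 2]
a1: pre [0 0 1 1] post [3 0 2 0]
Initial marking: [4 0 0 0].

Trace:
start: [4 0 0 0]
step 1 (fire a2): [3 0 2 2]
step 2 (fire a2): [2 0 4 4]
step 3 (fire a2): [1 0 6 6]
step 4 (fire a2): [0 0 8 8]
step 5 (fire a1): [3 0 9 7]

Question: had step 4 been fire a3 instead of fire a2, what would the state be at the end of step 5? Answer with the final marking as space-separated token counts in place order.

(re-executing from step 4 with the substitution; state before step 4: [1 0 6 6])
step 4 (fire a3): [1 0 6 6]
step 5 (fire a1): [4 0 7 5]

4 0 7 5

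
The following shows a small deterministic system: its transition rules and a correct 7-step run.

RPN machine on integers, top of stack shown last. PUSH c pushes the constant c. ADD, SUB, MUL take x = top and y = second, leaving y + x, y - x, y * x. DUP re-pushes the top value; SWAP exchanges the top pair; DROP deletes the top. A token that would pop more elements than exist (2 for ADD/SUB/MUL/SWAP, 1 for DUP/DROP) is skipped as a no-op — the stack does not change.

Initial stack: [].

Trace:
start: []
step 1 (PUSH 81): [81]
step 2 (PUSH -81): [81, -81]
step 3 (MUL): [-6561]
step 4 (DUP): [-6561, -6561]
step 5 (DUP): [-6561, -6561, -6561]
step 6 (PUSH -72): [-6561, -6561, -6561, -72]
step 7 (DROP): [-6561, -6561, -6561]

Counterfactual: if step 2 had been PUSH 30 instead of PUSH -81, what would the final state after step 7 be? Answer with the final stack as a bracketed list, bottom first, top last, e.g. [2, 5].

[2430, 2430, 2430]

(re-executing from step 2 with the substitution; state before step 2: [81])
step 2 (PUSH 30): [81, 30]
step 3 (MUL): [2430]
step 4 (DUP): [2430, 2430]
step 5 (DUP): [2430, 2430, 2430]
step 6 (PUSH -72): [2430, 2430, 2430, -72]
step 7 (DROP): [2430, 2430, 2430]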